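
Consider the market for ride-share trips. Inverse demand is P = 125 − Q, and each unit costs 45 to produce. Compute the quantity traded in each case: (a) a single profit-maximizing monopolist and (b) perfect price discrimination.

The monopolist equates marginal revenue to marginal cost: 125 − 2Q = 45, so Q = 40. From demand, P = 85.
A perfectly discriminating monopolist sells every unit with P(Q) ≥ MC(Q), so output equals the competitive quantity Q = 80. Each buyer pays their reservation price, so CS = 0 and the firm captures all surplus.

Monopoly: Q = 40; Perfect PD: Q = 80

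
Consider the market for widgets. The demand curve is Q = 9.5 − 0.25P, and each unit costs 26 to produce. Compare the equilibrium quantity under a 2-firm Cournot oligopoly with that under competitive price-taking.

Cournot: Q = 2; Competition: Q = 3

Inverting demand: P = 38 − 4Q.
Cournot with 2 identical firms: the symmetric best-response condition is 38 − 12q = 26. Each firm produces q = 1, total output Q = 2, price P = 30.
Perfect competition: P = MC = 26, so 38 − 4Q = 26 and Q = 3.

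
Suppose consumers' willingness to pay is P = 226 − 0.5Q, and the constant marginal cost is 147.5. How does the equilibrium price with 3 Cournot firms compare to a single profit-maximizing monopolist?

Cournot: P = 167.125; Monopoly: P = 186.75

With 3 symmetric Cournot firms, each firm's FOC gives 226 − 2q = 147.5, so q = 39.25, Q = 3·39.25 = 117.75, and P = 167.125.
Monopoly sets MR = MC: 226 − Q = 147.5 ⇒ Q = 78.5, P = 226 − 0.5·78.5 = 186.75.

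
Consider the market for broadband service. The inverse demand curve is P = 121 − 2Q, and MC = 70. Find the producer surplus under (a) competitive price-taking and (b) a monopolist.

Competition: PS = 0; Monopoly: PS = 325.125

Competitive firms price at marginal cost: P = 70, giving Q = 25.5.
PS = (70 − 70)·25.5 = 0.
A monopolist chooses Q where MR = MC. MR = 121 − 4Q; setting this equal to 70 gives Q = 12.75 and P = 95.5.
PS = (95.5 − 70)·12.75 = 325.125.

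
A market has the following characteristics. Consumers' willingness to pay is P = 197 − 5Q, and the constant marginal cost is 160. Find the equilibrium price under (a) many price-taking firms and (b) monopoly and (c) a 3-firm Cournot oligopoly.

Competition: P = 160; Monopoly: P = 178.5; Cournot: P = 169.25

Perfect competition: P = MC = 160, so 197 − 5Q = 160 and Q = 7.4.
A monopolist chooses Q where MR = MC. MR = 197 − 10Q; setting this equal to 160 gives Q = 3.7 and P = 178.5.
In a 3-firm Cournot equilibrium, symmetry and the first-order condition give q = (197 − 160)/(20) = 1.85. So Q = 5.55 and P = 169.25.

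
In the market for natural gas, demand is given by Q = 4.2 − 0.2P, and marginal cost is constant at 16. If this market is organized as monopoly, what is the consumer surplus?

CS = 0.625

Inverting demand: P = 21 − 5Q.
Monopoly sets MR = MC: 21 − 10Q = 16 ⇒ Q = 0.5, P = 21 − 5·0.5 = 18.5.
CS = ½·(21 − 18.5)·0.5 = 0.625.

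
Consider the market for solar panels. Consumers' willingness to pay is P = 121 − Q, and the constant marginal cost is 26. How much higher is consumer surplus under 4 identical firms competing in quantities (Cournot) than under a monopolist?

CS rises by 1759.875

The monopolist equates marginal revenue to marginal cost: 121 − 2Q = 26, so Q = 47.5. From demand, P = 73.5.
CS = ½·(121 − 73.5)·47.5 = 1128.125.
In a 4-firm Cournot equilibrium, symmetry and the first-order condition give q = (121 − 26)/(5) = 19. So Q = 76 and P = 45.
CS = ½·(121 − 45)·76 = 2888.
Change in consumer surplus: 2888 − 1128.125 = 1759.875.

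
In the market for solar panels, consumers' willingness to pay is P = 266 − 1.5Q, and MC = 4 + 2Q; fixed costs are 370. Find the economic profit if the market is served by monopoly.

Profit = 6494.4

The monopolist equates marginal revenue to marginal cost: 266 − 3Q = 4 + 2Q, so Q = 52.4. From demand, P = 187.4.
Profit = 187.4·52.4 − (4·52.4 + ½·2·52.4²) − 370 = 6494.4.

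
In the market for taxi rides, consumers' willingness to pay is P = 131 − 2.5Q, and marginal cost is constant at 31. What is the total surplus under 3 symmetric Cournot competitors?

In a 3-firm Cournot equilibrium, symmetry and the first-order condition give q = (131 − 31)/(10) = 10. So Q = 30 and P = 56.
CS = ½·(131 − 56)·30 = 1125; PS = (56 − 31)·30 = 750; TS = 1875.

TS = 1875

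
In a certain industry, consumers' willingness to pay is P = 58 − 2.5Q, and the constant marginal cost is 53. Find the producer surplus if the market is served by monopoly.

Monopoly sets MR = MC: 58 − 5Q = 53 ⇒ Q = 1, P = 58 − 2.5·1 = 55.5.
PS = (55.5 − 53)·1 = 2.5.

PS = 2.5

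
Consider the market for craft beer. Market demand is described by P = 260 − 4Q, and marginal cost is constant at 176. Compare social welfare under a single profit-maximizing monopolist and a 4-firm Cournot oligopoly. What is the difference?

Social welfare rises by 185.22

The monopolist equates marginal revenue to marginal cost: 260 − 8Q = 176, so Q = 10.5. From demand, P = 218.
CS = ½·(260 − 218)·10.5 = 220.5; PS = (218 − 176)·10.5 = 441; TS = 661.5.
Cournot with 4 identical firms: the symmetric best-response condition is 260 − 20q = 176. Each firm produces q = 4.2, total output Q = 16.8, price P = 192.8.
CS = ½·(260 − 192.8)·16.8 = 564.48; PS = (192.8 − 176)·16.8 = 282.24; TS = 846.72.
Change in social welfare: 846.72 − 661.5 = 185.22.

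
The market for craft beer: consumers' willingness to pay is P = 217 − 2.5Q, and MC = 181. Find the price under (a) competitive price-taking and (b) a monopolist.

Competition: P = 181; Monopoly: P = 199

Competitive firms price at marginal cost: P = 181, giving Q = 14.4.
A monopolist chooses Q where MR = MC. MR = 217 − 5Q; setting this equal to 181 gives Q = 7.2 and P = 199.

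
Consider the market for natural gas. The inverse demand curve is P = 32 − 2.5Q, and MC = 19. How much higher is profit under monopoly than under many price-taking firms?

Profit rises by 16.9

Under competition P = MC = 19, so Q = (32 − 19)/2.5 = 5.2.
Profit = (19 − 19)·5.2 = 0.
A monopolist chooses Q where MR = MC. MR = 32 − 5Q; setting this equal to 19 gives Q = 2.6 and P = 25.5.
Profit = (25.5 − 19)·2.6 = 16.9.
Change in profit: 16.9 − 0 = 16.9.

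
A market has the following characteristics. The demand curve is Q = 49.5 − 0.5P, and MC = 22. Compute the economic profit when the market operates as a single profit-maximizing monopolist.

Profit = 741.125

Inverting demand: P = 99 − 2Q.
A monopolist chooses Q where MR = MC. MR = 99 − 4Q; setting this equal to 22 gives Q = 19.25 and P = 60.5.
Profit = (60.5 − 22)·19.25 = 741.125.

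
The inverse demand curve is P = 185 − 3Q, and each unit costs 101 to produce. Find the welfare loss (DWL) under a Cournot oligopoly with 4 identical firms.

DWL = 47.04

Competitive firms price at marginal cost: P = 101, giving Q = 28.
Cournot with 4 identical firms: the symmetric best-response condition is 185 − 15q = 101. Each firm produces q = 5.6, total output Q = 22.4, price P = 117.8.
DWL is the triangle between Q = 22.4 and Q = 28: ½·(28 − 22.4)·(117.8 − 101) = 47.04.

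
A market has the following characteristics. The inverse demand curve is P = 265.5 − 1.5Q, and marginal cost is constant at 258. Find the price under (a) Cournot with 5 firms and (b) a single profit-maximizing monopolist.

With 5 symmetric Cournot firms, each firm's FOC gives 265.5 − 9q = 258, so q = 5/6, Q = 5·5/6 = 25/6, and P = 259.25.
A monopolist chooses Q where MR = MC. MR = 265.5 − 3Q; setting this equal to 258 gives Q = 2.5 and P = 261.75.

Cournot: P = 259.25; Monopoly: P = 261.75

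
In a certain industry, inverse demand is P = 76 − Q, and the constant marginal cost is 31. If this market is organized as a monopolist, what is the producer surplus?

PS = 506.25

A monopolist chooses Q where MR = MC. MR = 76 − 2Q; setting this equal to 31 gives Q = 22.5 and P = 53.5.
PS = (53.5 − 31)·22.5 = 506.25.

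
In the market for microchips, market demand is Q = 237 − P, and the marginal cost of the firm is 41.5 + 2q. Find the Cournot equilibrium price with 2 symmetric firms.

Inverting demand: P = 237 − Q.
With 2 symmetric Cournot firms, each firm's FOC gives 237 − 3q = 41.5 + 2q, so q = 39.1, Q = 2·39.1 = 78.2, and P = 158.8.

P = 158.8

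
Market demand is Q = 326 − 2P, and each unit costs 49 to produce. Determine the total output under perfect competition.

Inverting demand: P = 163 − 0.5Q.
Competitive firms price at marginal cost: P = 49, giving Q = 228.

Q = 228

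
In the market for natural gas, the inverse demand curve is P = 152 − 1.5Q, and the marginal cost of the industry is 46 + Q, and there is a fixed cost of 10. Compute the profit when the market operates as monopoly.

Profit = 1394.5

Monopoly sets MR = MC: 152 − 3Q = 46 + Q ⇒ Q = 26.5, P = 152 − 1.5·26.5 = 112.25.
Profit = 112.25·26.5 − (46·26.5 + ½·1·26.5²) − 10 = 1394.5.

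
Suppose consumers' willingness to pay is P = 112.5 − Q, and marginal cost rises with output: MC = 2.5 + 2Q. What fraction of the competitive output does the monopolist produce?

Q_m/Q_c = 0.75

A monopolist chooses Q where MR = MC. MR = 112.5 − 2Q; setting this equal to 2.5 + 2Q gives Q = 27.5 and P = 85.
Under competition P = MC: 112.5 − Q = 2.5 + 2Q ⇒ Q = 110/3, P = 455/6.
Ratio Q_m/Q_c = 27.5/(110/3) = 0.75.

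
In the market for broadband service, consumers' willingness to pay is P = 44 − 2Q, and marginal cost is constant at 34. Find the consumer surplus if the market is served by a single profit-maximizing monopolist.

Monopoly sets MR = MC: 44 − 4Q = 34 ⇒ Q = 2.5, P = 44 − 2·2.5 = 39.
CS = ½·(44 − 39)·2.5 = 6.25.

CS = 6.25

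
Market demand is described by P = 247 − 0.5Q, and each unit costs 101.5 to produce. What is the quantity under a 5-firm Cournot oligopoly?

With 5 symmetric Cournot firms, each firm's FOC gives 247 − 3q = 101.5, so q = 48.5, Q = 5·48.5 = 242.5, and P = 125.75.

Q = 242.5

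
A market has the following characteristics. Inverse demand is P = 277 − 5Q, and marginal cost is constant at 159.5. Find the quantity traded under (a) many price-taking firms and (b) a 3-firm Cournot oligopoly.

Competition: Q = 23.5; Cournot: Q = 17.625

Competitive firms price at marginal cost: P = 159.5, giving Q = 23.5.
Cournot with 3 identical firms: the symmetric best-response condition is 277 − 20q = 159.5. Each firm produces q = 5.875, total output Q = 17.625, price P = 188.875.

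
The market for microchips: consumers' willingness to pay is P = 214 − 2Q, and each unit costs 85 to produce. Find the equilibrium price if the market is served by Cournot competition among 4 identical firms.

Cournot with 4 identical firms: the symmetric best-response condition is 214 − 10q = 85. Each firm produces q = 12.9, total output Q = 51.6, price P = 110.8.

P = 110.8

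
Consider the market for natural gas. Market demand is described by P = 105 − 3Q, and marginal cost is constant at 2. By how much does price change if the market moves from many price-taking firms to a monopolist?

Perfect competition: P = MC = 2, so 105 − 3Q = 2 and Q = 103/3.
A monopolist chooses Q where MR = MC. MR = 105 − 6Q; setting this equal to 2 gives Q = 103/6 and P = 53.5.
Change in price: 53.5 − 2 = 51.5.

Price rises by 51.5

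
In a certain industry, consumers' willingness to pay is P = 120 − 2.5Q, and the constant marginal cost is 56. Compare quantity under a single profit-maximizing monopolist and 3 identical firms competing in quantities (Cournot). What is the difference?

Q rises by 6.4

Monopoly sets MR = MC: 120 − 5Q = 56 ⇒ Q = 12.8, P = 120 − 2.5·12.8 = 88.
In a 3-firm Cournot equilibrium, symmetry and the first-order condition give q = (120 − 56)/(10) = 6.4. So Q = 19.2 and P = 72.
Change in quantity: 19.2 − 12.8 = 6.4.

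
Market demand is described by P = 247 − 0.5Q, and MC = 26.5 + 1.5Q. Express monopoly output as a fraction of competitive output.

Q_m/Q_c = 0.8

Monopoly sets MR = MC: 247 − Q = 26.5 + 1.5Q ⇒ Q = 88.2, P = 247 − 0.5·88.2 = 202.9.
Under competition P = MC: 247 − 0.5Q = 26.5 + 1.5Q ⇒ Q = 110.25, P = 191.875.
Ratio Q_m/Q_c = 88.2/110.25 = 0.8.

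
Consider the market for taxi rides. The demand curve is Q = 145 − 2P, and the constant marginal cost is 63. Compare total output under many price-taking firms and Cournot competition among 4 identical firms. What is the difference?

Inverting demand: P = 72.5 − 0.5Q.
Under competition P = MC = 63, so Q = (72.5 − 63)/0.5 = 19.
In a 4-firm Cournot equilibrium, symmetry and the first-order condition give q = (72.5 − 63)/(2.5) = 3.8. So Q = 15.2 and P = 64.9.
Change in total output: 15.2 − 19 = −3.8.

Total output falls by 3.8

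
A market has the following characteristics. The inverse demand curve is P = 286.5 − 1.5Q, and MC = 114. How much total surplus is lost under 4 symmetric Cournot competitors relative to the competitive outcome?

DWL = 396.75

Perfect competition: P = MC = 114, so 286.5 − 1.5Q = 114 and Q = 115.
In a 4-firm Cournot equilibrium, symmetry and the first-order condition give q = (286.5 − 114)/(7.5) = 23. So Q = 92 and P = 148.5.
DWL is the triangle between Q = 92 and Q = 115: ½·(115 − 92)·(148.5 − 114) = 396.75.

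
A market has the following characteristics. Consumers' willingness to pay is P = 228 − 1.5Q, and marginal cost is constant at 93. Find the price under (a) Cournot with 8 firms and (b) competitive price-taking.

Cournot: P = 108; Competition: P = 93

In a 8-firm Cournot equilibrium, symmetry and the first-order condition give q = (228 − 93)/(13.5) = 10. So Q = 80 and P = 108.
Competitive firms price at marginal cost: P = 93, giving Q = 90.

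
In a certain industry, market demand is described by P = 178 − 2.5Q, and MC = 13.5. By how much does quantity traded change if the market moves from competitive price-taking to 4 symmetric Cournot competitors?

Quantity traded falls by 13.16

Perfect competition: P = MC = 13.5, so 178 − 2.5Q = 13.5 and Q = 65.8.
In a 4-firm Cournot equilibrium, symmetry and the first-order condition give q = (178 − 13.5)/(12.5) = 13.16. So Q = 52.64 and P = 46.4.
Change in quantity traded: 52.64 − 65.8 = −13.16.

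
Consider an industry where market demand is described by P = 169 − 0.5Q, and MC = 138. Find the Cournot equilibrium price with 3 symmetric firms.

In a 3-firm Cournot equilibrium, symmetry and the first-order condition give q = (169 − 138)/(2) = 15.5. So Q = 46.5 and P = 145.75.

P = 145.75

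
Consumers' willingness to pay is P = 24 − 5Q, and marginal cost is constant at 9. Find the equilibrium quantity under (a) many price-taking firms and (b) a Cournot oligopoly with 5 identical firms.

Perfect competition: P = MC = 9, so 24 − 5Q = 9 and Q = 3.
In a 5-firm Cournot equilibrium, symmetry and the first-order condition give q = (24 − 9)/(30) = 0.5. So Q = 2.5 and P = 11.5.

Competition: Q = 3; Cournot: Q = 2.5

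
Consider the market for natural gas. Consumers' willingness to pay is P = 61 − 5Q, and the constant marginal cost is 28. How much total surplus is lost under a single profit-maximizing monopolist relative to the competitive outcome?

Perfect competition: P = MC = 28, so 61 − 5Q = 28 and Q = 6.6.
A monopolist chooses Q where MR = MC. MR = 61 − 10Q; setting this equal to 28 gives Q = 3.3 and P = 44.5.
DWL is the triangle between Q = 3.3 and Q = 6.6: ½·(6.6 − 3.3)·(44.5 − 28) = 27.225.

DWL = 27.225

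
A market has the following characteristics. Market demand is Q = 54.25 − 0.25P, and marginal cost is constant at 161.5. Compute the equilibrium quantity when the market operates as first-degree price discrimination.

Inverting demand: P = 217 − 4Q.
A perfectly discriminating monopolist sells every unit with P(Q) ≥ MC(Q), so output equals the competitive quantity Q = 13.875. Each buyer pays their reservation price, so CS = 0 and the firm captures all surplus.

Q = 13.875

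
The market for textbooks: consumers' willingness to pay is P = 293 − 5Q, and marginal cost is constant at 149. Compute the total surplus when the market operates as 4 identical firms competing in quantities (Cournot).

TS = 1990.656

In a 4-firm Cournot equilibrium, symmetry and the first-order condition give q = (293 − 149)/(25) = 5.76. So Q = 23.04 and P = 177.8.
CS = ½·(293 − 177.8)·23.04 = 1327.104; PS = (177.8 − 149)·23.04 = 663.552; TS = 1990.656.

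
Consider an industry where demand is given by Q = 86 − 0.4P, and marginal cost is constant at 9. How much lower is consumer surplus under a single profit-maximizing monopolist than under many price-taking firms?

CS falls by 6365.4

Inverting demand: P = 215 − 2.5Q.
Perfect competition: P = MC = 9, so 215 − 2.5Q = 9 and Q = 82.4.
CS = ½·(215 − 9)·82.4 = 8487.2.
Monopoly sets MR = MC: 215 − 5Q = 9 ⇒ Q = 41.2, P = 215 − 2.5·41.2 = 112.
CS = ½·(215 − 112)·41.2 = 2121.8.
Change in consumer surplus: 2121.8 − 8487.2 = −6365.4.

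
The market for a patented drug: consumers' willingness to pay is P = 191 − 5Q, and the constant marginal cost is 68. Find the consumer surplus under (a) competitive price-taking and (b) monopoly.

Under competition P = MC = 68, so Q = (191 − 68)/5 = 24.6.
CS = ½·(191 − 68)·24.6 = 1512.9.
The monopolist equates marginal revenue to marginal cost: 191 − 10Q = 68, so Q = 12.3. From demand, P = 129.5.
CS = ½·(191 − 129.5)·12.3 = 378.225.

Competition: CS = 1512.9; Monopoly: CS = 378.225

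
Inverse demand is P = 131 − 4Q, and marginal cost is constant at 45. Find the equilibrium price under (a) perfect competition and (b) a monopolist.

Perfect competition: P = MC = 45, so 131 − 4Q = 45 and Q = 21.5.
A monopolist chooses Q where MR = MC. MR = 131 − 8Q; setting this equal to 45 gives Q = 10.75 and P = 88.

Competition: P = 45; Monopoly: P = 88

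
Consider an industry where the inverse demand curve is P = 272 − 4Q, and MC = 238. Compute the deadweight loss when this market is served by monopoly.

Competitive firms price at marginal cost: P = 238, giving Q = 8.5.
Monopoly sets MR = MC: 272 − 8Q = 238 ⇒ Q = 4.25, P = 272 − 4·4.25 = 255.
DWL is the triangle between Q = 4.25 and Q = 8.5: ½·(8.5 − 4.25)·(255 − 238) = 36.125.

DWL = 36.125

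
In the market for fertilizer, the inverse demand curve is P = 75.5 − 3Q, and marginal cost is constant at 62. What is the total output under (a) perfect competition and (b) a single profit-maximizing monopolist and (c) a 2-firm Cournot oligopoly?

Competitive firms price at marginal cost: P = 62, giving Q = 4.5.
A monopolist chooses Q where MR = MC. MR = 75.5 − 6Q; setting this equal to 62 gives Q = 2.25 and P = 68.75.
In a 2-firm Cournot equilibrium, symmetry and the first-order condition give q = (75.5 − 62)/(9) = 1.5. So Q = 3 and P = 66.5.

Competition: Q = 4.5; Monopoly: Q = 2.25; Cournot: Q = 3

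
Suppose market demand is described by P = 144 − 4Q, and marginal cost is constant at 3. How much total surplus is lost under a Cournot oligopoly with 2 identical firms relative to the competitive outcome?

DWL = 276.125

Under competition P = MC = 3, so Q = (144 − 3)/4 = 35.25.
With 2 symmetric Cournot firms, each firm's FOC gives 144 − 12q = 3, so q = 11.75, Q = 2·11.75 = 23.5, and P = 50.
DWL is the triangle between Q = 23.5 and Q = 35.25: ½·(35.25 − 23.5)·(50 − 3) = 276.125.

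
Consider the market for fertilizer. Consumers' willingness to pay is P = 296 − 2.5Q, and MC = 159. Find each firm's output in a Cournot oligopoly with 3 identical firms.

In a 3-firm Cournot equilibrium, symmetry and the first-order condition give q = (296 − 159)/(10) = 13.7. So Q = 41.1 and P = 193.25.

q_i = 13.7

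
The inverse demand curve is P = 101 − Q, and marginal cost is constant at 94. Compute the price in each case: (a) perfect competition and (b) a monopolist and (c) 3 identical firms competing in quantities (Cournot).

Competition: P = 94; Monopoly: P = 97.5; Cournot: P = 95.75

Under competition P = MC = 94, so Q = (101 − 94)/1 = 7.
Monopoly sets MR = MC: 101 − 2Q = 94 ⇒ Q = 3.5, P = 101 − 3.5 = 97.5.
In a 3-firm Cournot equilibrium, symmetry and the first-order condition give q = (101 − 94)/(4) = 1.75. So Q = 5.25 and P = 95.75.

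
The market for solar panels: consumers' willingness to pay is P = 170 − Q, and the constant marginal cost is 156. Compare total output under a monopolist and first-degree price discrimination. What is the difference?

Monopoly sets MR = MC: 170 − 2Q = 156 ⇒ Q = 7, P = 170 − 7 = 163.
A perfectly discriminating monopolist sells every unit with P(Q) ≥ MC(Q), so output equals the competitive quantity Q = 14. Each buyer pays their reservation price, so CS = 0 and the firm captures all surplus.
Change in total output: 14 − 7 = 7.

Total output rises by 7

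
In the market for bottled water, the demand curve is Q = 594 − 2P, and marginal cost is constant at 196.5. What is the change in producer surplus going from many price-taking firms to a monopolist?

Inverting demand: P = 297 − 0.5Q.
Perfect competition: P = MC = 196.5, so 297 − 0.5Q = 196.5 and Q = 201.
PS = (196.5 − 196.5)·201 = 0.
A monopolist chooses Q where MR = MC. MR = 297 − Q; setting this equal to 196.5 gives Q = 100.5 and P = 246.75.
PS = (246.75 − 196.5)·100.5 = 5050.125.
Change in producer surplus: 5050.125 − 0 = 5050.125.

Producer surplus rises by 5050.125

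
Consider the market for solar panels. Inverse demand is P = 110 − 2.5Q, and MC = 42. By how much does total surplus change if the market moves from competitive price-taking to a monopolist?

Total surplus falls by 231.2

Competitive firms price at marginal cost: P = 42, giving Q = 27.2.
CS = ½·(110 − 42)·27.2 = 924.8; PS = (42 − 42)·27.2 = 0; TS = 924.8.
A monopolist chooses Q where MR = MC. MR = 110 − 5Q; setting this equal to 42 gives Q = 13.6 and P = 76.
CS = ½·(110 − 76)·13.6 = 231.2; PS = (76 − 42)·13.6 = 462.4; TS = 693.6.
Change in total surplus: 693.6 − 924.8 = −231.2.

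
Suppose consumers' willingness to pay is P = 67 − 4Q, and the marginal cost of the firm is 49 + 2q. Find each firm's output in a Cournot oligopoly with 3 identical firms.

With 3 symmetric Cournot firms, each firm's FOC gives 67 − 16q = 49 + 2q, so q = 1, Q = 3·1 = 3, and P = 55.

q_i = 1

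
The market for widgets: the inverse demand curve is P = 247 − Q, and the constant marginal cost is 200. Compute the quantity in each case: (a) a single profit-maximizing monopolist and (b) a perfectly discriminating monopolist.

Monopoly: Q = 23.5; Perfect PD: Q = 47

Monopoly sets MR = MC: 247 − 2Q = 200 ⇒ Q = 23.5, P = 247 − 23.5 = 223.5.
Under first-degree price discrimination the firm charges each unit its demand price and produces up to where P = MC, i.e. Q = 47. Consumer surplus is zero; producer surplus equals total surplus.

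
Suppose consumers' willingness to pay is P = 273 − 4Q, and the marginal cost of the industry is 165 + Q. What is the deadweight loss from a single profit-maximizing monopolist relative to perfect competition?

Competitive equilibrium sets price equal to marginal cost: 273 − 4Q = 165 + Q, so Q = 21.6 and P = 186.6.
Monopoly sets MR = MC: 273 − 8Q = 165 + Q ⇒ Q = 12, P = 273 − 4·12 = 225.
CS = ½·(273 − 186.6)·21.6 = 933.12; PS = (186.6·21.6 − 165·21.6 − ½·1·21.6²) = 233.28; TS = 1166.4.
CS = ½·(273 − 225)·12 = 288; PS = (225·12 − 165·12 − ½·1·12²) = 648; TS = 936.
DWL = 1166.4 − 936 = 230.4.

DWL = 230.4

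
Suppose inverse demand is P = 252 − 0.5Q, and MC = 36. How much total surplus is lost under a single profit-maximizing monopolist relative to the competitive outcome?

DWL = 11664

Competitive firms price at marginal cost: P = 36, giving Q = 432.
A monopolist chooses Q where MR = MC. MR = 252 − Q; setting this equal to 36 gives Q = 216 and P = 144.
DWL is the triangle between Q = 216 and Q = 432: ½·(432 − 216)·(144 − 36) = 11664.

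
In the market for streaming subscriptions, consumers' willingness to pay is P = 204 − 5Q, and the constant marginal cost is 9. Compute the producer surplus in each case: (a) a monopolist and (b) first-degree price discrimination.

Monopoly: PS = 1901.25; Perfect PD: PS = 3802.5

A monopolist chooses Q where MR = MC. MR = 204 − 10Q; setting this equal to 9 gives Q = 19.5 and P = 106.5.
PS = (106.5 − 9)·19.5 = 1901.25.
With perfect price discrimination, output is the efficient level Q = 39 (where demand meets MC), but every buyer pays their willingness to pay: CS = 0 and PS = total surplus.
PS = ½·(204 − 9)·39 = 3802.5.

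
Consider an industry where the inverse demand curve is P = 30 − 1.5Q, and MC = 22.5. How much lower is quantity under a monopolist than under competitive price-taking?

Under competition P = MC = 22.5, so Q = (30 − 22.5)/1.5 = 5.
Monopoly sets MR = MC: 30 − 3Q = 22.5 ⇒ Q = 2.5, P = 30 − 1.5·2.5 = 26.25.
Change in quantity: 2.5 − 5 = −2.5.

Quantity falls by 2.5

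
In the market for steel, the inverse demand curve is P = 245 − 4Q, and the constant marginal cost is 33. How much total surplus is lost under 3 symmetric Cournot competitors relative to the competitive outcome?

DWL = 351.125

Under competition P = MC = 33, so Q = (245 − 33)/4 = 53.
With 3 symmetric Cournot firms, each firm's FOC gives 245 − 16q = 33, so q = 13.25, Q = 3·13.25 = 39.75, and P = 86.
DWL is the triangle between Q = 39.75 and Q = 53: ½·(53 − 39.75)·(86 − 33) = 351.125.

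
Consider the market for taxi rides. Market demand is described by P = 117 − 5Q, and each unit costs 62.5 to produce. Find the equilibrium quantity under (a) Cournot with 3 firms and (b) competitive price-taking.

In a 3-firm Cournot equilibrium, symmetry and the first-order condition give q = (117 − 62.5)/(20) = 2.725. So Q = 8.175 and P = 76.125.
Under competition P = MC = 62.5, so Q = (117 − 62.5)/5 = 10.9.

Cournot: Q = 8.175; Competition: Q = 10.9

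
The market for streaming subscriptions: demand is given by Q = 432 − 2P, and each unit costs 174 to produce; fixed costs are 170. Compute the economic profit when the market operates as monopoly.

Profit = 712

Inverting demand: P = 216 − 0.5Q.
The monopolist equates marginal revenue to marginal cost: 216 − Q = 174, so Q = 42. From demand, P = 195.
Profit = (195 − 174)·42 − 170 = 712.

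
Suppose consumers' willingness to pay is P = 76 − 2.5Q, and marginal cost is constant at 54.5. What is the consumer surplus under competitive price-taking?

CS = 92.45

Under competition P = MC = 54.5, so Q = (76 − 54.5)/2.5 = 8.6.
CS = ½·(76 − 54.5)·8.6 = 92.45.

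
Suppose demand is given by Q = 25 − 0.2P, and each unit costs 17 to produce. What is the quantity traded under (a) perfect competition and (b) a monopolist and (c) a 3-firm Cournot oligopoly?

Inverting demand: P = 125 − 5Q.
Perfect competition: P = MC = 17, so 125 − 5Q = 17 and Q = 21.6.
Monopoly sets MR = MC: 125 − 10Q = 17 ⇒ Q = 10.8, P = 125 − 5·10.8 = 71.
Cournot with 3 identical firms: the symmetric best-response condition is 125 − 20q = 17. Each firm produces q = 5.4, total output Q = 16.2, price P = 44.

Competition: Q = 21.6; Monopoly: Q = 10.8; Cournot: Q = 16.2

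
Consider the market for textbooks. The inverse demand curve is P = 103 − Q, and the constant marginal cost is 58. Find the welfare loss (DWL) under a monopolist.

Competitive firms price at marginal cost: P = 58, giving Q = 45.
Monopoly sets MR = MC: 103 − 2Q = 58 ⇒ Q = 22.5, P = 103 − 22.5 = 80.5.
DWL is the triangle between Q = 22.5 and Q = 45: ½·(45 − 22.5)·(80.5 − 58) = 253.125.

DWL = 253.125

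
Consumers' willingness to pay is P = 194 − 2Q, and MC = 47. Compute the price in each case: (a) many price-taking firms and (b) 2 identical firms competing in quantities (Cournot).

Under competition P = MC = 47, so Q = (194 − 47)/2 = 73.5.
Cournot with 2 identical firms: the symmetric best-response condition is 194 − 6q = 47. Each firm produces q = 24.5, total output Q = 49, price P = 96.

Competition: P = 47; Cournot: P = 96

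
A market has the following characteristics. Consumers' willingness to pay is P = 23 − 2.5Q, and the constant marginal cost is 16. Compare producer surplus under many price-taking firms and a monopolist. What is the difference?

Producer surplus rises by 4.9

Competitive firms price at marginal cost: P = 16, giving Q = 2.8.
PS = (16 − 16)·2.8 = 0.
Monopoly sets MR = MC: 23 − 5Q = 16 ⇒ Q = 1.4, P = 23 − 2.5·1.4 = 19.5.
PS = (19.5 − 16)·1.4 = 4.9.
Change in producer surplus: 4.9 − 0 = 4.9.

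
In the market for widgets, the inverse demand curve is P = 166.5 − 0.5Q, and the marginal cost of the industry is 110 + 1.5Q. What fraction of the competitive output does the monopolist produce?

Q_m/Q_c = 0.8

A monopolist chooses Q where MR = MC. MR = 166.5 − Q; setting this equal to 110 + 1.5Q gives Q = 22.6 and P = 155.2.
Under competition P = MC: 166.5 − 0.5Q = 110 + 1.5Q ⇒ Q = 28.25, P = 152.375.
Ratio Q_m/Q_c = 22.6/28.25 = 0.8.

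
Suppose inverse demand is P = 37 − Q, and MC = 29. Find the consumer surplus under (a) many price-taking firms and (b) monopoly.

Competitive firms price at marginal cost: P = 29, giving Q = 8.
CS = ½·(37 − 29)·8 = 32.
The monopolist equates marginal revenue to marginal cost: 37 − 2Q = 29, so Q = 4. From demand, P = 33.
CS = ½·(37 − 33)·4 = 8.

Competition: CS = 32; Monopoly: CS = 8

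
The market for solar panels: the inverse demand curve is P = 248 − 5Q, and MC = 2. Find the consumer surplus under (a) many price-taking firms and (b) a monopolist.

Competitive firms price at marginal cost: P = 2, giving Q = 49.2.
CS = ½·(248 − 2)·49.2 = 6051.6.
A monopolist chooses Q where MR = MC. MR = 248 − 10Q; setting this equal to 2 gives Q = 24.6 and P = 125.
CS = ½·(248 − 125)·24.6 = 1512.9.

Competition: CS = 6051.6; Monopoly: CS = 1512.9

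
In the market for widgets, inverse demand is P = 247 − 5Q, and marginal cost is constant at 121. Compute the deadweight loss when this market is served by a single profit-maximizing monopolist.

DWL = 396.9

Competitive firms price at marginal cost: P = 121, giving Q = 25.2.
Monopoly sets MR = MC: 247 − 10Q = 121 ⇒ Q = 12.6, P = 247 − 5·12.6 = 184.
DWL is the triangle between Q = 12.6 and Q = 25.2: ½·(25.2 − 12.6)·(184 − 121) = 396.9.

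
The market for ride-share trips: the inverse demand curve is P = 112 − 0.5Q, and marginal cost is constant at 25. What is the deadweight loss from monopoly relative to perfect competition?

DWL = 1892.25

Competitive firms price at marginal cost: P = 25, giving Q = 174.
The monopolist equates marginal revenue to marginal cost: 112 − Q = 25, so Q = 87. From demand, P = 68.5.
DWL is the triangle between Q = 87 and Q = 174: ½·(174 − 87)·(68.5 − 25) = 1892.25.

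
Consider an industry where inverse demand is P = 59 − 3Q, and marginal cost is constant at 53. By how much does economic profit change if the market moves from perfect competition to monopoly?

π rises by 3

Competitive firms price at marginal cost: P = 53, giving Q = 2.
Profit = (53 − 53)·2 = 0.
A monopolist chooses Q where MR = MC. MR = 59 − 6Q; setting this equal to 53 gives Q = 1 and P = 56.
Profit = (56 − 53)·1 = 3.
Change in economic profit: 3 − 0 = 3.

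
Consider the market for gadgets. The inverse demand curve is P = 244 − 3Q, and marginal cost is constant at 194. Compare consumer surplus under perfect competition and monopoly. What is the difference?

CS falls by 312.5

Under competition P = MC = 194, so Q = (244 − 194)/3 = 50/3.
CS = ½·(244 − 194)·50/3 = 1250/3.
Monopoly sets MR = MC: 244 − 6Q = 194 ⇒ Q = 25/3, P = 244 − 3·25/3 = 219.
CS = ½·(244 − 219)·25/3 = 625/6.
Change in consumer surplus: 625/6 − 1250/3 = −312.5.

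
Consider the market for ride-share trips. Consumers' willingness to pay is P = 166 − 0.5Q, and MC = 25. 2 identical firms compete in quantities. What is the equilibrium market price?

P = 72

Cournot with 2 identical firms: the symmetric best-response condition is 166 − 1.5q = 25. Each firm produces q = 94, total output Q = 188, price P = 72.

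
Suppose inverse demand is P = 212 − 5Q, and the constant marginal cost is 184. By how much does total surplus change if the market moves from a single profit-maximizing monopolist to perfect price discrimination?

TS rises by 19.6

Monopoly sets MR = MC: 212 − 10Q = 184 ⇒ Q = 2.8, P = 212 − 5·2.8 = 198.
CS = ½·(212 − 198)·2.8 = 19.6; PS = (198 − 184)·2.8 = 39.2; TS = 58.8.
With perfect price discrimination, output is the efficient level Q = 5.6 (where demand meets MC), but every buyer pays their willingness to pay: CS = 0 and PS = total surplus.
TS = 78.4 (equal to competitive TS).
Change in total surplus: 78.4 − 58.8 = 19.6.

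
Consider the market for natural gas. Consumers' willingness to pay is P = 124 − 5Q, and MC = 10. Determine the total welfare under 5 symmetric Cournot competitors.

Cournot with 5 identical firms: the symmetric best-response condition is 124 − 30q = 10. Each firm produces q = 3.8, total output Q = 19, price P = 29.
CS = ½·(124 − 29)·19 = 902.5; PS = (29 − 10)·19 = 361; TS = 1263.5.

TS = 1263.5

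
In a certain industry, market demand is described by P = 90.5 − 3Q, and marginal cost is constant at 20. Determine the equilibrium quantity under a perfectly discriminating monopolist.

Under first-degree price discrimination the firm charges each unit its demand price and produces up to where P = MC, i.e. Q = 23.5. Consumer surplus is zero; producer surplus equals total surplus.

Q = 23.5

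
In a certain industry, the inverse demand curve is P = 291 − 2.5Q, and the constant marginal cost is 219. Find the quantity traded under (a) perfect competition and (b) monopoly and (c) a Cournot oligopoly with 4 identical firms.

Competition: Q = 28.8; Monopoly: Q = 14.4; Cournot: Q = 23.04

Under competition P = MC = 219, so Q = (291 − 219)/2.5 = 28.8.
A monopolist chooses Q where MR = MC. MR = 291 − 5Q; setting this equal to 219 gives Q = 14.4 and P = 255.
With 4 symmetric Cournot firms, each firm's FOC gives 291 − 12.5q = 219, so q = 5.76, Q = 4·5.76 = 23.04, and P = 233.4.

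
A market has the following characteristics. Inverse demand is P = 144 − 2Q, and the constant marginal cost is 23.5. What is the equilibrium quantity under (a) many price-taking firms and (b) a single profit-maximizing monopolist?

Perfect competition: P = MC = 23.5, so 144 − 2Q = 23.5 and Q = 60.25.
A monopolist chooses Q where MR = MC. MR = 144 − 4Q; setting this equal to 23.5 gives Q = 30.125 and P = 83.75.

Competition: Q = 60.25; Monopoly: Q = 30.125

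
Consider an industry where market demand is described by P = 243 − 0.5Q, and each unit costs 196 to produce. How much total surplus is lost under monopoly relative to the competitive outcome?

Under competition P = MC = 196, so Q = (243 − 196)/0.5 = 94.
The monopolist equates marginal revenue to marginal cost: 243 − Q = 196, so Q = 47. From demand, P = 219.5.
DWL is the triangle between Q = 47 and Q = 94: ½·(94 − 47)·(219.5 − 196) = 552.25.

DWL = 552.25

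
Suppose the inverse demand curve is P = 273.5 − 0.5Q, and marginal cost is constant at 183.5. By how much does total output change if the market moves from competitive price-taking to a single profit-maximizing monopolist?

Q falls by 90

Perfect competition: P = MC = 183.5, so 273.5 − 0.5Q = 183.5 and Q = 180.
Monopoly sets MR = MC: 273.5 − Q = 183.5 ⇒ Q = 90, P = 273.5 − 0.5·90 = 228.5.
Change in total output: 90 − 180 = −90.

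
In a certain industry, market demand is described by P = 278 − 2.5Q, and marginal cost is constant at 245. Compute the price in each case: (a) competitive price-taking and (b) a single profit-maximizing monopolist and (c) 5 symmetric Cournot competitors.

Competition: P = 245; Monopoly: P = 261.5; Cournot: P = 250.5

Under competition P = MC = 245, so Q = (278 − 245)/2.5 = 13.2.
Monopoly sets MR = MC: 278 − 5Q = 245 ⇒ Q = 6.6, P = 278 − 2.5·6.6 = 261.5.
Cournot with 5 identical firms: the symmetric best-response condition is 278 − 15q = 245. Each firm produces q = 2.2, total output Q = 11, price P = 250.5.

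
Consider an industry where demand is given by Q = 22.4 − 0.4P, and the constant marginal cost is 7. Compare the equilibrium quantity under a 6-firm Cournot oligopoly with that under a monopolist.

Inverting demand: P = 56 − 2.5Q.
With 6 symmetric Cournot firms, each firm's FOC gives 56 − 17.5q = 7, so q = 2.8, Q = 6·2.8 = 16.8, and P = 14.
A monopolist chooses Q where MR = MC. MR = 56 − 5Q; setting this equal to 7 gives Q = 9.8 and P = 31.5.

Cournot: Q = 16.8; Monopoly: Q = 9.8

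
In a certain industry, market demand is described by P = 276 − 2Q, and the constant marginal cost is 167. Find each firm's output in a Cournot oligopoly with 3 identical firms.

Cournot with 3 identical firms: the symmetric best-response condition is 276 − 8q = 167. Each firm produces q = 13.625, total output Q = 40.875, price P = 194.25.

q_i = 13.625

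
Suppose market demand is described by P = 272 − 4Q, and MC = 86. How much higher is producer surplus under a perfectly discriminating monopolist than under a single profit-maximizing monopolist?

PS rises by 2162.25

Monopoly sets MR = MC: 272 − 8Q = 86 ⇒ Q = 23.25, P = 272 − 4·23.25 = 179.
PS = (179 − 86)·23.25 = 2162.25.
With perfect price discrimination, output is the efficient level Q = 46.5 (where demand meets MC), but every buyer pays their willingness to pay: CS = 0 and PS = total surplus.
PS = ½·(272 − 86)·46.5 = 4324.5.
Change in producer surplus: 4324.5 − 2162.25 = 2162.25.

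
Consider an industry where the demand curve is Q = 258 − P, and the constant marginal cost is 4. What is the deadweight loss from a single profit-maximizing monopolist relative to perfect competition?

DWL = 8064.5

Inverting demand: P = 258 − Q.
Under competition P = MC = 4, so Q = (258 − 4)/1 = 254.
The monopolist equates marginal revenue to marginal cost: 258 − 2Q = 4, so Q = 127. From demand, P = 131.
DWL is the triangle between Q = 127 and Q = 254: ½·(254 − 127)·(131 − 4) = 8064.5.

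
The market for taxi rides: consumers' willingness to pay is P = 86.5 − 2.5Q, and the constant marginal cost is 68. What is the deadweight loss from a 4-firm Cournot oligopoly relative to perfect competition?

DWL = 2.738

Competitive firms price at marginal cost: P = 68, giving Q = 7.4.
With 4 symmetric Cournot firms, each firm's FOC gives 86.5 − 12.5q = 68, so q = 1.48, Q = 4·1.48 = 5.92, and P = 71.7.
DWL is the triangle between Q = 5.92 and Q = 7.4: ½·(7.4 − 5.92)·(71.7 − 68) = 2.738.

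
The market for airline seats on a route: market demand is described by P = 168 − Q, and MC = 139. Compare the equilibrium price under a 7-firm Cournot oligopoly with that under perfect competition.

Cournot: P = 142.625; Competition: P = 139

In a 7-firm Cournot equilibrium, symmetry and the first-order condition give q = (168 − 139)/(8) = 3.625. So Q = 25.375 and P = 142.625.
Competitive firms price at marginal cost: P = 139, giving Q = 29.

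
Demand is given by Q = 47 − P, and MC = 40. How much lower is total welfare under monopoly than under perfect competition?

Inverting demand: P = 47 − Q.
Perfect competition: P = MC = 40, so 47 − Q = 40 and Q = 7.
CS = ½·(47 − 40)·7 = 24.5; PS = (40 − 40)·7 = 0; TS = 24.5.
A monopolist chooses Q where MR = MC. MR = 47 − 2Q; setting this equal to 40 gives Q = 3.5 and P = 43.5.
CS = ½·(47 − 43.5)·3.5 = 6.125; PS = (43.5 − 40)·3.5 = 12.25; TS = 18.375.
Change in total welfare: 18.375 − 24.5 = −6.125.

Total welfare falls by 6.125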